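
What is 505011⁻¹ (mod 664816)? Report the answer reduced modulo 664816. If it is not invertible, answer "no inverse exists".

Run Euclid on (664816, 505011):
664816 = 1*505011 + 159805
505011 = 3*159805 + 25596
159805 = 6*25596 + 6229
25596 = 4*6229 + 680
6229 = 9*680 + 109
680 = 6*109 + 26
109 = 4*26 + 5
26 = 5*5 + 1
5 = 5*1 + 0
The gcd is 1. Working backward:
1 = 26 − 5·5
1 = −5·109 + 21·26
1 = 21·680 − 131·109
1 = −131·6229 + 1200·680
1 = 1200·25596 − 4931·6229
1 = −4931·159805 + 30786·25596
1 = 30786·505011 − 97289·159805
1 = −97289·664816 + 128075·505011
So 505011·128075 ≡ 1 (mod 664816).

128075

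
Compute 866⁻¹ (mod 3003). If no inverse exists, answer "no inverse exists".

2306

Extended Euclidean algorithm:
3003 = 3×866 + 405
866 = 2×405 + 56
405 = 7×56 + 13
56 = 4×13 + 4
13 = 3×4 + 1
4 = 4×1 + 0
Since gcd(866, 3003) = 1, back-substitute to write 1 as a combination:
1 = 13 − 3·4
1 = −3·56 + 13·13
1 = 13·405 − 94·56
1 = −94·866 + 201·405
1 = 201·3003 − 697·866
Hence 866⁻¹ ≡ -697 ≡ 2306 (mod 3003).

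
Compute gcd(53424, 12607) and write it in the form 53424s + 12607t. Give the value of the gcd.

7

Repeated division:
53424 = 4×12607 + 2996
12607 = 4×2996 + 623
2996 = 4×623 + 504
623 = 1×504 + 119
504 = 4×119 + 28
119 = 4×28 + 7
28 = 4×7 + 0
gcd(53424, 12607) = 7.
Express as a combination:
7 = 119 − 4·28
7 = −4·504 + 17·119
7 = 17·623 − 21·504
7 = −21·2996 + 101·623
7 = 101·12607 − 425·2996
7 = −425·53424 + 1801·12607
So 7 = (-425)·53424 + (1801)·12607.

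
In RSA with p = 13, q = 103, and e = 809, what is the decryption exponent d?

φ(n) = (p−1)(q−1) = 12·102 = 1224.
Need d with 809·d ≡ 1 (mod 1224). Apply the extended Euclidean algorithm:
1224 = 1×809 + 415
809 = 1×415 + 394
415 = 1×394 + 21
394 = 18×21 + 16
21 = 1×16 + 5
16 = 3×5 + 1
5 = 5×1 + 0
Back-substitute:
1 = 16 − 3·5
1 = −3·21 + 4·16
1 = 4·394 − 75·21
1 = −75·415 + 79·394
1 = 79·809 − 154·415
1 = −154·1224 + 233·809
So 809·233 ≡ 1 (mod 1224), hence d = 233.

233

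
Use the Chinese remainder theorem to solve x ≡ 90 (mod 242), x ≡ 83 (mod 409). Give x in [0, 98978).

93744

Write x = 90 + 242·k. Then 242·k ≡ 83 − 90 ≡ 402 (mod 409).
Need 242⁻¹ mod 409. Extended Euclid on (409, 242):
409 = 1*242 + 167
242 = 1*167 + 75
167 = 2*75 + 17
75 = 4*17 + 7
17 = 2*7 + 3
7 = 2*3 + 1
3 = 3*1 + 0
Back-substitute:
1 = 7 − 2·3
1 = −2·17 + 5·7
1 = 5·75 − 22·17
1 = −22·167 + 49·75
1 = 49·242 − 71·167
1 = −71·409 + 120·242
242⁻¹ ≡ 120 (mod 409), so k ≡ 120·402 ≡ 387 (mod 409).
x = 90 + 242·387 = 93744.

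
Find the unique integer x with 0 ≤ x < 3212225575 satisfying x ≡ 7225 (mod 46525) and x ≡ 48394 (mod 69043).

413754050

Write x = 7225 + 46525·k. Then 46525·k ≡ 48394 − 7225 ≡ 41169 (mod 69043).
Need 46525⁻¹ mod 69043. Extended Euclid on (69043, 46525):
69043 = 1·46525 + 22518
46525 = 2·22518 + 1489
22518 = 15·1489 + 183
1489 = 8·183 + 25
183 = 7·25 + 8
25 = 3·8 + 1
8 = 8·1 + 0
Back-substitute:
1 = 25 − 3·8
1 = −3·183 + 22·25
1 = 22·1489 − 179·183
1 = −179·22518 + 2707·1489
1 = 2707·46525 − 5593·22518
1 = −5593·69043 + 8300·46525
46525⁻¹ ≡ 8300 (mod 69043), so k ≡ 8300·41169 ≡ 8893 (mod 69043).
x = 7225 + 46525·8893 = 413754050.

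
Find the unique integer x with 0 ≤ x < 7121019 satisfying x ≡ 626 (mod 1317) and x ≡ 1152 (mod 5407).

Write x = 626 + 1317·k. Then 1317·k ≡ 1152 − 626 ≡ 526 (mod 5407).
Need 1317⁻¹ mod 5407. Extended Euclid on (5407, 1317):
5407 = 4*1317 + 139
1317 = 9*139 + 66
139 = 2*66 + 7
66 = 9*7 + 3
7 = 2*3 + 1
3 = 3*1 + 0
Back-substitute:
1 = 7 − 2·3
1 = −2·66 + 19·7
1 = 19·139 − 40·66
1 = −40·1317 + 379·139
1 = 379·5407 − 1556·1317
1317⁻¹ ≡ 3851 (mod 5407), so k ≡ 3851·526 ≡ 3408 (mod 5407).
x = 626 + 1317·3408 = 4488962.

4488962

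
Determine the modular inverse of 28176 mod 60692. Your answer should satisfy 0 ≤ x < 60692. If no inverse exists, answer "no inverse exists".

no inverse exists

Euclidean algorithm on 60692, 28176:
60692 = 2×28176 + 4340
28176 = 6×4340 + 2136
4340 = 2×2136 + 68
2136 = 31×68 + 28
68 = 2×28 + 12
28 = 2×12 + 4
12 = 3×4 + 0
Since gcd = 4 > 1, 28176 is not a unit mod 60692.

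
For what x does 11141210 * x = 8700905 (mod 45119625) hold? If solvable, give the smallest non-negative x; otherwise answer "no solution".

First find gcd(11141210, 45119625):
45119625 = 4·11141210 + 554785
11141210 = 20·554785 + 45510
554785 = 12·45510 + 8665
45510 = 5·8665 + 2185
8665 = 3·2185 + 2110
2185 = 1·2110 + 75
2110 = 28·75 + 10
75 = 7·10 + 5
10 = 2·5 + 0
gcd = 5 and 5 | 8700905, so solutions exist. Divide through by 5: 2228242x ≡ 1740181 (mod 9023925).
Now find 2228242⁻¹ mod 9023925:
9023925 = 4×2228242 + 110957
2228242 = 20×110957 + 9102
110957 = 12×9102 + 1733
9102 = 5×1733 + 437
1733 = 3×437 + 422
437 = 1×422 + 15
422 = 28×15 + 2
15 = 7×2 + 1
2 = 2×1 + 0
Back-substitute:
1 = 15 − 7·2
1 = −7·422 + 197·15
1 = 197·437 − 204·422
1 = −204·1733 + 809·437
1 = 809·9102 − 4249·1733
1 = −4249·110957 + 51797·9102
1 = 51797·2228242 − 1040189·110957
1 = −1040189·9023925 + 4212553·2228242
So 2228242⁻¹ ≡ 4212553 (mod 9023925).
Then x ≡ 4212553·1740181 ≡ 1170493 (mod 9023925); the smallest non-negative solution is x = 1170493.

1170493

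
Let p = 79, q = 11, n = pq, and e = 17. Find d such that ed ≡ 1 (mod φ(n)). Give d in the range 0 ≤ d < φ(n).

φ(n) = (p−1)(q−1) = 78·10 = 780.
Need d with 17·d ≡ 1 (mod 780). Apply the extended Euclidean algorithm:
780 = 45*17 + 15
17 = 1*15 + 2
15 = 7*2 + 1
2 = 2*1 + 0
Back-substitute:
1 = 15 − 7·2
1 = −7·17 + 8·15
1 = 8·780 − 367·17
So 17·(-367) ≡ 1 (mod 780), hence d ≡ -367 ≡ 413 (mod 780).

413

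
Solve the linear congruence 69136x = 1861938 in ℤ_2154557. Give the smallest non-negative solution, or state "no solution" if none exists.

2043079

First find gcd(69136, 2154557):
2154557 = 31×69136 + 11341
69136 = 6×11341 + 1090
11341 = 10×1090 + 441
1090 = 2×441 + 208
441 = 2×208 + 25
208 = 8×25 + 8
25 = 3×8 + 1
8 = 8×1 + 0
gcd = 1, so a unique solution mod 2154557 exists.
Back-substitute for the Bézout coefficients:
1 = 25 − 3·8
1 = −3·208 + 25·25
1 = 25·441 − 53·208
1 = −53·1090 + 131·441
1 = 131·11341 − 1363·1090
1 = −1363·69136 + 8309·11341
1 = 8309·2154557 − 258942·69136
So 69136·(-258942) ≡ 1 (mod 2154557), giving 69136⁻¹ ≡ 1895615.
x ≡ 69136⁻¹·1861938 ≡ 1895615·1861938 ≡ 2043079 (mod 2154557).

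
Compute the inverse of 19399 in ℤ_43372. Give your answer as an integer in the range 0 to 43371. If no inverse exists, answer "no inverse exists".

12583

gcd(43372, 19399) by repeated division:
43372 = 2*19399 + 4574
19399 = 4*4574 + 1103
4574 = 4*1103 + 162
1103 = 6*162 + 131
162 = 1*131 + 31
131 = 4*31 + 7
31 = 4*7 + 3
7 = 2*3 + 1
3 = 3*1 + 0
gcd = 1, so the inverse exists. Back-substitute:
1 = 7 − 2·3
1 = −2·31 + 9·7
1 = 9·131 − 38·31
1 = −38·162 + 47·131
1 = 47·1103 − 320·162
1 = −320·4574 + 1327·1103
1 = 1327·19399 − 5628·4574
1 = −5628·43372 + 12583·19399
So 19399·12583 ≡ 1 (mod 43372).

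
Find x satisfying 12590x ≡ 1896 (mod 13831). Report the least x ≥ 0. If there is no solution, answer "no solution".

1960

First find gcd(12590, 13831):
13831 = 1*12590 + 1241
12590 = 10*1241 + 180
1241 = 6*180 + 161
180 = 1*161 + 19
161 = 8*19 + 9
19 = 2*9 + 1
9 = 9*1 + 0
gcd = 1, so a unique solution mod 13831 exists.
Back-substitute for the Bézout coefficients:
1 = 19 − 2·9
1 = −2·161 + 17·19
1 = 17·180 − 19·161
1 = −19·1241 + 131·180
1 = 131·12590 − 1329·1241
1 = −1329·13831 + 1460·12590
So 12590·(1460) ≡ 1 (mod 13831), giving 12590⁻¹ ≡ 1460.
x ≡ 12590⁻¹·1896 ≡ 1460·1896 ≡ 1960 (mod 13831).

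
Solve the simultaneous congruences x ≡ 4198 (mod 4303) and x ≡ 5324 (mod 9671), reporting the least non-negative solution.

18438250

Write x = 4198 + 4303·k. Then 4303·k ≡ 5324 − 4198 ≡ 1126 (mod 9671).
Need 4303⁻¹ mod 9671. Extended Euclid on (9671, 4303):
9671 = 2·4303 + 1065
4303 = 4·1065 + 43
1065 = 24·43 + 33
43 = 1·33 + 10
33 = 3·10 + 3
10 = 3·3 + 1
3 = 3·1 + 0
Back-substitute:
1 = 10 − 3·3
1 = −3·33 + 10·10
1 = 10·43 − 13·33
1 = −13·1065 + 322·43
1 = 322·4303 − 1301·1065
1 = −1301·9671 + 2924·4303
4303⁻¹ ≡ 2924 (mod 9671), so k ≡ 2924·1126 ≡ 4284 (mod 9671).
x = 4198 + 4303·4284 = 18438250.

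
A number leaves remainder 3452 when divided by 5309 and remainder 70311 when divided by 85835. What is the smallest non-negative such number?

Write x = 3452 + 5309·k. Then 5309·k ≡ 70311 − 3452 ≡ 66859 (mod 85835).
Need 5309⁻¹ mod 85835. Extended Euclid on (85835, 5309):
85835 = 16·5309 + 891
5309 = 5·891 + 854
891 = 1·854 + 37
854 = 23·37 + 3
37 = 12·3 + 1
3 = 3·1 + 0
Back-substitute:
1 = 37 − 12·3
1 = −12·854 + 277·37
1 = 277·891 − 289·854
1 = −289·5309 + 1722·891
1 = 1722·85835 − 27841·5309
5309⁻¹ ≡ 57994 (mod 85835), so k ≡ 57994·66859 ≡ 82226 (mod 85835).
x = 3452 + 5309·82226 = 436541286.

436541286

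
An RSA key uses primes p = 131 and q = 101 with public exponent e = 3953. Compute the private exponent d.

φ(n) = (p−1)(q−1) = 130·100 = 13000.
Need d with 3953·d ≡ 1 (mod 13000). Apply the extended Euclidean algorithm:
13000 = 3×3953 + 1141
3953 = 3×1141 + 530
1141 = 2×530 + 81
530 = 6×81 + 44
81 = 1×44 + 37
44 = 1×37 + 7
37 = 5×7 + 2
7 = 3×2 + 1
2 = 2×1 + 0
Back-substitute:
1 = 7 − 3·2
1 = −3·37 + 16·7
1 = 16·44 − 19·37
1 = −19·81 + 35·44
1 = 35·530 − 229·81
1 = −229·1141 + 493·530
1 = 493·3953 − 1708·1141
1 = −1708·13000 + 5617·3953
So 3953·5617 ≡ 1 (mod 13000), hence d = 5617.

5617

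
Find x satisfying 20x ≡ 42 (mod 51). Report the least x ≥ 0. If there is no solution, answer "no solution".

48

First find gcd(20, 51):
51 = 2·20 + 11
20 = 1·11 + 9
11 = 1·9 + 2
9 = 4·2 + 1
2 = 2·1 + 0
gcd = 1, so a unique solution mod 51 exists.
Back-substitute for the Bézout coefficients:
1 = 9 − 4·2
1 = −4·11 + 5·9
1 = 5·20 − 9·11
1 = −9·51 + 23·20
So 20·(23) ≡ 1 (mod 51), giving 20⁻¹ ≡ 23.
x ≡ 20⁻¹·42 ≡ 23·42 ≡ 48 (mod 51).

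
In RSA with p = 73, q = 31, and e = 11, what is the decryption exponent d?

φ(n) = (p−1)(q−1) = 72·30 = 2160.
Need d with 11·d ≡ 1 (mod 2160). Apply the extended Euclidean algorithm:
2160 = 196×11 + 4
11 = 2×4 + 3
4 = 1×3 + 1
3 = 3×1 + 0
Back-substitute:
1 = 4 − 3
1 = −11 + 3·4
1 = 3·2160 − 589·11
So 11·(-589) ≡ 1 (mod 2160), hence d ≡ -589 ≡ 1571 (mod 2160).

1571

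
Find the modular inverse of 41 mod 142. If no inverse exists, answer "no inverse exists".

Extended Euclidean algorithm:
142 = 3·41 + 19
41 = 2·19 + 3
19 = 6·3 + 1
3 = 3·1 + 0
Since gcd(41, 142) = 1, back-substitute to write 1 as a combination:
1 = 19 − 6·3
1 = −6·41 + 13·19
1 = 13·142 − 45·41
So 41·(-45) ≡ 1 (mod 142), and -45 ≡ 97 (mod 142).

97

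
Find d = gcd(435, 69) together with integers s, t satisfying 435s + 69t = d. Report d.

3

Apply Euclid's algorithm to 435 and 69:
435 = 6*69 + 21
69 = 3*21 + 6
21 = 3*6 + 3
6 = 2*3 + 0
gcd(435, 69) = 3.
Working backward:
3 = 21 − 3·6
3 = −3·69 + 10·21
3 = 10·435 − 63·69
So 3 = (10)·435 + (-63)·69.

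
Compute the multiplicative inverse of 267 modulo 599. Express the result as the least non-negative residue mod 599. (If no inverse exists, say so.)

Run Euclid on (599, 267):
599 = 2*267 + 65
267 = 4*65 + 7
65 = 9*7 + 2
7 = 3*2 + 1
2 = 2*1 + 0
Since gcd(267, 599) = 1, back-substitute to write 1 as a combination:
1 = 7 − 3·2
1 = −3·65 + 28·7
1 = 28·267 − 115·65
1 = −115·599 + 258·267
So 267·258 ≡ 1 (mod 599).

258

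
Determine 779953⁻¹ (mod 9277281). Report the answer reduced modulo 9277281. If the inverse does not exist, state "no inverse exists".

gcd(9277281, 779953) by repeated division:
9277281 = 11·779953 + 697798
779953 = 1·697798 + 82155
697798 = 8·82155 + 40558
82155 = 2·40558 + 1039
40558 = 39·1039 + 37
1039 = 28·37 + 3
37 = 12·3 + 1
3 = 3·1 + 0
gcd = 1, so the inverse exists. Back-substitute:
1 = 37 − 12·3
1 = −12·1039 + 337·37
1 = 337·40558 − 13155·1039
1 = −13155·82155 + 26647·40558
1 = 26647·697798 − 226331·82155
1 = −226331·779953 + 252978·697798
1 = 252978·9277281 − 3009089·779953
Hence 779953⁻¹ ≡ -3009089 ≡ 6268192 (mod 9277281).

6268192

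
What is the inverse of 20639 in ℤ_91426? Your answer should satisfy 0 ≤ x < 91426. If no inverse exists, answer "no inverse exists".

gcd(91426, 20639) by repeated division:
91426 = 4×20639 + 8870
20639 = 2×8870 + 2899
8870 = 3×2899 + 173
2899 = 16×173 + 131
173 = 1×131 + 42
131 = 3×42 + 5
42 = 8×5 + 2
5 = 2×2 + 1
2 = 2×1 + 0
gcd = 1, so the inverse exists. Back-substitute:
1 = 5 − 2·2
1 = −2·42 + 17·5
1 = 17·131 − 53·42
1 = −53·173 + 70·131
1 = 70·2899 − 1173·173
1 = −1173·8870 + 3589·2899
1 = 3589·20639 − 8351·8870
1 = −8351·91426 + 36993·20639
So 20639·36993 ≡ 1 (mod 91426).

36993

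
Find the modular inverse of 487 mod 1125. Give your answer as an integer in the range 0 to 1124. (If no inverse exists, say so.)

gcd(1125, 487) by repeated division:
1125 = 2*487 + 151
487 = 3*151 + 34
151 = 4*34 + 15
34 = 2*15 + 4
15 = 3*4 + 3
4 = 1*3 + 1
3 = 3*1 + 0
The gcd is 1. Working backward:
1 = 4 − 3
1 = −15 + 4·4
1 = 4·34 − 9·15
1 = −9·151 + 40·34
1 = 40·487 − 129·151
1 = −129·1125 + 298·487
So 487·298 ≡ 1 (mod 1125).

298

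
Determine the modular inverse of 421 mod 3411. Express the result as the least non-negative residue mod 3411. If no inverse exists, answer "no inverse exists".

1507

Run Euclid on (3411, 421):
3411 = 8·421 + 43
421 = 9·43 + 34
43 = 1·34 + 9
34 = 3·9 + 7
9 = 1·7 + 2
7 = 3·2 + 1
2 = 2·1 + 0
Since gcd(421, 3411) = 1, back-substitute to write 1 as a combination:
1 = 7 − 3·2
1 = −3·9 + 4·7
1 = 4·34 − 15·9
1 = −15·43 + 19·34
1 = 19·421 − 186·43
1 = −186·3411 + 1507·421
So 421·1507 ≡ 1 (mod 3411).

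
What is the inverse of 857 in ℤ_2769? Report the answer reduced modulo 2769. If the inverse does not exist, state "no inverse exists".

Extended Euclidean algorithm:
2769 = 3·857 + 198
857 = 4·198 + 65
198 = 3·65 + 3
65 = 21·3 + 2
3 = 1·2 + 1
2 = 2·1 + 0
Since gcd(857, 2769) = 1, back-substitute to write 1 as a combination:
1 = 3 − 2
1 = −65 + 22·3
1 = 22·198 − 67·65
1 = −67·857 + 290·198
1 = 290·2769 − 937·857
So 857·(-937) ≡ 1 (mod 2769), and -937 ≡ 1832 (mod 2769).

1832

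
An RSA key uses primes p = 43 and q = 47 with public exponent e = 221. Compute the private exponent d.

1661

φ(n) = (p−1)(q−1) = 42·46 = 1932.
Need d with 221·d ≡ 1 (mod 1932). Apply the extended Euclidean algorithm:
1932 = 8·221 + 164
221 = 1·164 + 57
164 = 2·57 + 50
57 = 1·50 + 7
50 = 7·7 + 1
7 = 7·1 + 0
Back-substitute:
1 = 50 − 7·7
1 = −7·57 + 8·50
1 = 8·164 − 23·57
1 = −23·221 + 31·164
1 = 31·1932 − 271·221
So 221·(-271) ≡ 1 (mod 1932), hence d ≡ -271 ≡ 1661 (mod 1932).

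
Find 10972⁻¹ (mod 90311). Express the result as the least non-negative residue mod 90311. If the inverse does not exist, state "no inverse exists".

Compute gcd(10972, 90311):
90311 = 8·10972 + 2535
10972 = 4·2535 + 832
2535 = 3·832 + 39
832 = 21·39 + 13
39 = 3·13 + 0
gcd(10972, 90311) = 13 ≠ 1, so 10972 has no multiplicative inverse modulo 90311.

no inverse exists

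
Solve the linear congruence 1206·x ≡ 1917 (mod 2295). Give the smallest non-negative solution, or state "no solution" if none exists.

First find gcd(1206, 2295):
2295 = 1·1206 + 1089
1206 = 1·1089 + 117
1089 = 9·117 + 36
117 = 3·36 + 9
36 = 4·9 + 0
gcd = 9 and 9 | 1917, so solutions exist. Divide through by 9: 134x ≡ 213 (mod 255).
Now find 134⁻¹ mod 255:
255 = 1×134 + 121
134 = 1×121 + 13
121 = 9×13 + 4
13 = 3×4 + 1
4 = 4×1 + 0
Back-substitute:
1 = 13 − 3·4
1 = −3·121 + 28·13
1 = 28·134 − 31·121
1 = −31·255 + 59·134
So 134⁻¹ ≡ 59 (mod 255).
Then x ≡ 59·213 ≡ 72 (mod 255); the smallest non-negative solution is x = 72.

72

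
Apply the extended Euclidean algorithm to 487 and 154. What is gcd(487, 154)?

1

Apply Euclid's algorithm to 487 and 154:
487 = 3×154 + 25
154 = 6×25 + 4
25 = 6×4 + 1
4 = 4×1 + 0
gcd(487, 154) = 1.
Back-substituting:
1 = 25 − 6·4
1 = −6·154 + 37·25
1 = 37·487 − 117·154
So 1 = (37)·487 + (-117)·154.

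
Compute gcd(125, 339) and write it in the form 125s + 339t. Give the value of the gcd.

Repeated division:
339 = 2×125 + 89
125 = 1×89 + 36
89 = 2×36 + 17
36 = 2×17 + 2
17 = 8×2 + 1
2 = 2×1 + 0
gcd(125, 339) = 1.
Back-substituting:
1 = 17 − 8·2
1 = −8·36 + 17·17
1 = 17·89 − 42·36
1 = −42·125 + 59·89
1 = 59·339 − 160·125
So 1 = (59)·339 + (-160)·125.

1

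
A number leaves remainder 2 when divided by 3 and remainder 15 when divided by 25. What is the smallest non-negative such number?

65

Write x = 2 + 3·k. Then 3·k ≡ 15 − 2 ≡ 13 (mod 25).
Need 3⁻¹ mod 25. Extended Euclid on (25, 3):
25 = 8*3 + 1
3 = 3*1 + 0
Back-substitute:
1 = 25 − 8·3
3⁻¹ ≡ 17 (mod 25), so k ≡ 17·13 ≡ 21 (mod 25).
x = 2 + 3·21 = 65.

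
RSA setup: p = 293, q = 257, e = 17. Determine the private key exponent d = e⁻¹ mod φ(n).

φ(n) = (p−1)(q−1) = 292·256 = 74752.
Need d with 17·d ≡ 1 (mod 74752). Apply the extended Euclidean algorithm:
74752 = 4397×17 + 3
17 = 5×3 + 2
3 = 1×2 + 1
2 = 2×1 + 0
Back-substitute:
1 = 3 − 2
1 = −17 + 6·3
1 = 6·74752 − 26383·17
So 17·(-26383) ≡ 1 (mod 74752), hence d ≡ -26383 ≡ 48369 (mod 74752).

48369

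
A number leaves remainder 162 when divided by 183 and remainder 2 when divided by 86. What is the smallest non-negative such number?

8946

Write x = 162 + 183·k. Then 183·k ≡ 2 − 162 ≡ 12 (mod 86).
Need 183⁻¹ mod 86. Extended Euclid on (86, 11):
86 = 7*11 + 9
11 = 1*9 + 2
9 = 4*2 + 1
2 = 2*1 + 0
Back-substitute:
1 = 9 − 4·2
1 = −4·11 + 5·9
1 = 5·86 − 39·11
183⁻¹ ≡ 47 (mod 86), so k ≡ 47·12 ≡ 48 (mod 86).
x = 162 + 183·48 = 8946.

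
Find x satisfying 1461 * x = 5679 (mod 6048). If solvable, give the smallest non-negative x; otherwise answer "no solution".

First find gcd(1461, 6048):
6048 = 4×1461 + 204
1461 = 7×204 + 33
204 = 6×33 + 6
33 = 5×6 + 3
6 = 2×3 + 0
gcd = 3 and 3 | 5679, so solutions exist. Divide through by 3: 487x ≡ 1893 (mod 2016).
Now find 487⁻¹ mod 2016:
2016 = 4×487 + 68
487 = 7×68 + 11
68 = 6×11 + 2
11 = 5×2 + 1
2 = 2×1 + 0
Back-substitute:
1 = 11 − 5·2
1 = −5·68 + 31·11
1 = 31·487 − 222·68
1 = −222·2016 + 919·487
So 487⁻¹ ≡ 919 (mod 2016).
Then x ≡ 919·1893 ≡ 1875 (mod 2016); the smallest non-negative solution is x = 1875.

1875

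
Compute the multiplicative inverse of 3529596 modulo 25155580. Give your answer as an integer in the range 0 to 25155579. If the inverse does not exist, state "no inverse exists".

no inverse exists

Compute gcd(3529596, 25155580):
25155580 = 7·3529596 + 448408
3529596 = 7·448408 + 390740
448408 = 1·390740 + 57668
390740 = 6·57668 + 44732
57668 = 1·44732 + 12936
44732 = 3·12936 + 5924
12936 = 2·5924 + 1088
5924 = 5·1088 + 484
1088 = 2·484 + 120
484 = 4·120 + 4
120 = 30·4 + 0
Since gcd = 4 > 1, 3529596 is not a unit mod 25155580.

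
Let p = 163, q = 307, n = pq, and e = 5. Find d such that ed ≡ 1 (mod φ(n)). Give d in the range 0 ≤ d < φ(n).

19829

φ(n) = (p−1)(q−1) = 162·306 = 49572.
Need d with 5·d ≡ 1 (mod 49572). Apply the extended Euclidean algorithm:
49572 = 9914·5 + 2
5 = 2·2 + 1
2 = 2·1 + 0
Back-substitute:
1 = 5 − 2·2
1 = −2·49572 + 19829·5
So 5·19829 ≡ 1 (mod 49572), hence d = 19829.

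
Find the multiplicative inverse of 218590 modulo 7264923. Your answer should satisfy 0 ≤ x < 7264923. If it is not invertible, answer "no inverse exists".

6497950

Run Euclid on (7264923, 218590):
7264923 = 33·218590 + 51453
218590 = 4·51453 + 12778
51453 = 4·12778 + 341
12778 = 37·341 + 161
341 = 2·161 + 19
161 = 8·19 + 9
19 = 2·9 + 1
9 = 9·1 + 0
The gcd is 1. Working backward:
1 = 19 − 2·9
1 = −2·161 + 17·19
1 = 17·341 − 36·161
1 = −36·12778 + 1349·341
1 = 1349·51453 − 5432·12778
1 = −5432·218590 + 23077·51453
1 = 23077·7264923 − 766973·218590
Hence 218590⁻¹ ≡ -766973 ≡ 6497950 (mod 7264923).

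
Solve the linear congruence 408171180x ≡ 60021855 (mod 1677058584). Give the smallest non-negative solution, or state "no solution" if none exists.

gcd(408171180, 1677058584):
1677058584 = 4·408171180 + 44373864
408171180 = 9·44373864 + 8806404
44373864 = 5·8806404 + 341844
8806404 = 25·341844 + 260304
341844 = 1·260304 + 81540
260304 = 3·81540 + 15684
81540 = 5·15684 + 3120
15684 = 5·3120 + 84
3120 = 37·84 + 12
84 = 7·12 + 0
gcd = 12, but 12 ∤ 60021855, so the congruence has no solution.

no solution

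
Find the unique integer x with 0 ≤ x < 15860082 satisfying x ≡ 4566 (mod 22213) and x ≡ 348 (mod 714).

Write x = 4566 + 22213·k. Then 22213·k ≡ 348 − 4566 ≡ 66 (mod 714).
Need 22213⁻¹ mod 714. Extended Euclid on (714, 79):
714 = 9·79 + 3
79 = 26·3 + 1
3 = 3·1 + 0
Back-substitute:
1 = 79 − 26·3
1 = −26·714 + 235·79
22213⁻¹ ≡ 235 (mod 714), so k ≡ 235·66 ≡ 516 (mod 714).
x = 4566 + 22213·516 = 11466474.

11466474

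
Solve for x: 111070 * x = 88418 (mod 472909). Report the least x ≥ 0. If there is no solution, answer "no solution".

449143

First find gcd(111070, 472909):
472909 = 4×111070 + 28629
111070 = 3×28629 + 25183
28629 = 1×25183 + 3446
25183 = 7×3446 + 1061
3446 = 3×1061 + 263
1061 = 4×263 + 9
263 = 29×9 + 2
9 = 4×2 + 1
2 = 2×1 + 0
gcd = 1, so a unique solution mod 472909 exists.
Back-substitute for the Bézout coefficients:
1 = 9 − 4·2
1 = −4·263 + 117·9
1 = 117·1061 − 472·263
1 = −472·3446 + 1533·1061
1 = 1533·25183 − 11203·3446
1 = −11203·28629 + 12736·25183
1 = 12736·111070 − 49411·28629
1 = −49411·472909 + 210380·111070
So 111070·(210380) ≡ 1 (mod 472909), giving 111070⁻¹ ≡ 210380.
x ≡ 111070⁻¹·88418 ≡ 210380·88418 ≡ 449143 (mod 472909).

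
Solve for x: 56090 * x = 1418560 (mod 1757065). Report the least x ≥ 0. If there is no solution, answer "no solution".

First find gcd(56090, 1757065):
1757065 = 31×56090 + 18275
56090 = 3×18275 + 1265
18275 = 14×1265 + 565
1265 = 2×565 + 135
565 = 4×135 + 25
135 = 5×25 + 10
25 = 2×10 + 5
10 = 2×5 + 0
gcd = 5 and 5 | 1418560, so solutions exist. Divide through by 5: 11218x ≡ 283712 (mod 351413).
Now find 11218⁻¹ mod 351413:
351413 = 31·11218 + 3655
11218 = 3·3655 + 253
3655 = 14·253 + 113
253 = 2·113 + 27
113 = 4·27 + 5
27 = 5·5 + 2
5 = 2·2 + 1
2 = 2·1 + 0
Back-substitute:
1 = 5 − 2·2
1 = −2·27 + 11·5
1 = 11·113 − 46·27
1 = −46·253 + 103·113
1 = 103·3655 − 1488·253
1 = −1488·11218 + 4567·3655
1 = 4567·351413 − 143065·11218
So 11218·(-143065) ≡ 1 (mod 351413), i.e. 11218⁻¹ ≡ 208348.
Then x ≡ 208348·283712 ≡ 349872 (mod 351413); the smallest non-negative solution is x = 349872.

349872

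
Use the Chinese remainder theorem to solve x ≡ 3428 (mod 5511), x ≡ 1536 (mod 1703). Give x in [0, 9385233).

Write x = 3428 + 5511·k. Then 5511·k ≡ 1536 − 3428 ≡ 1514 (mod 1703).
Need 5511⁻¹ mod 1703. Extended Euclid on (1703, 402):
1703 = 4·402 + 95
402 = 4·95 + 22
95 = 4·22 + 7
22 = 3·7 + 1
7 = 7·1 + 0
Back-substitute:
1 = 22 − 3·7
1 = −3·95 + 13·22
1 = 13·402 − 55·95
1 = −55·1703 + 233·402
5511⁻¹ ≡ 233 (mod 1703), so k ≡ 233·1514 ≡ 241 (mod 1703).
x = 3428 + 5511·241 = 1331579.

1331579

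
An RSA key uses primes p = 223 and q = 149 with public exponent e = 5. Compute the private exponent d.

φ(n) = (p−1)(q−1) = 222·148 = 32856.
Need d with 5·d ≡ 1 (mod 32856). Apply the extended Euclidean algorithm:
32856 = 6571*5 + 1
5 = 5*1 + 0
Back-substitute:
1 = 32856 − 6571·5
So 5·(-6571) ≡ 1 (mod 32856), hence d ≡ -6571 ≡ 26285 (mod 32856).

26285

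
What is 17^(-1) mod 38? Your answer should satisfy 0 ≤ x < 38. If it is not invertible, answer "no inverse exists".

Extended Euclidean algorithm:
38 = 2×17 + 4
17 = 4×4 + 1
4 = 4×1 + 0
Since gcd(17, 38) = 1, back-substitute to write 1 as a combination:
1 = 17 − 4·4
1 = −4·38 + 9·17
So 17·9 ≡ 1 (mod 38).

9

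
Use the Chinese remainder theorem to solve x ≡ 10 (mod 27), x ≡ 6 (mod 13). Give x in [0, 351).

Write x = 10 + 27·k. Then 27·k ≡ 6 − 10 ≡ 9 (mod 13).
Need 27⁻¹ mod 13. Extended Euclid on (13, 1):
13 = 13·1 + 0
27⁻¹ ≡ 1 (mod 13), so k ≡ 1·9 ≡ 9 (mod 13).
x = 10 + 27·9 = 253.

253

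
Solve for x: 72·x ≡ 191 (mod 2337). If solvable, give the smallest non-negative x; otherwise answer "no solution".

gcd(72, 2337):
2337 = 32×72 + 33
72 = 2×33 + 6
33 = 5×6 + 3
6 = 2×3 + 0
gcd = 3, but 3 ∤ 191, so the congruence has no solution.

no solution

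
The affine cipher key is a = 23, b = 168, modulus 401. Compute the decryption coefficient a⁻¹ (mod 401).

Apply the Euclidean algorithm to 401 and 23:
401 = 17×23 + 10
23 = 2×10 + 3
10 = 3×3 + 1
3 = 3×1 + 0
gcd = 1, so the inverse exists. Back-substitute:
1 = 10 − 3·3
1 = −3·23 + 7·10
1 = 7·401 − 122·23
Hence 23⁻¹ ≡ -122 ≡ 279 (mod 401).

279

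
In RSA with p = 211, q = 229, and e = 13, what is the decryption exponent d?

44197

φ(n) = (p−1)(q−1) = 210·228 = 47880.
Need d with 13·d ≡ 1 (mod 47880). Apply the extended Euclidean algorithm:
47880 = 3683×13 + 1
13 = 13×1 + 0
Back-substitute:
1 = 47880 − 3683·13
So 13·(-3683) ≡ 1 (mod 47880), hence d ≡ -3683 ≡ 44197 (mod 47880).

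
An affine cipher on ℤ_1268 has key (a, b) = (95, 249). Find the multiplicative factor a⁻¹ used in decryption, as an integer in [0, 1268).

Run Euclid on (1268, 95):
1268 = 13·95 + 33
95 = 2·33 + 29
33 = 1·29 + 4
29 = 7·4 + 1
4 = 4·1 + 0
Since gcd(95, 1268) = 1, back-substitute to write 1 as a combination:
1 = 29 − 7·4
1 = −7·33 + 8·29
1 = 8·95 − 23·33
1 = −23·1268 + 307·95
So 95·307 ≡ 1 (mod 1268).

307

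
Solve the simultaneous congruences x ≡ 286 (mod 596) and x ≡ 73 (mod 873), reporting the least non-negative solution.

325702

Write x = 286 + 596·k. Then 596·k ≡ 73 − 286 ≡ 660 (mod 873).
Need 596⁻¹ mod 873. Extended Euclid on (873, 596):
873 = 1*596 + 277
596 = 2*277 + 42
277 = 6*42 + 25
42 = 1*25 + 17
25 = 1*17 + 8
17 = 2*8 + 1
8 = 8*1 + 0
Back-substitute:
1 = 17 − 2·8
1 = −2·25 + 3·17
1 = 3·42 − 5·25
1 = −5·277 + 33·42
1 = 33·596 − 71·277
1 = −71·873 + 104·596
596⁻¹ ≡ 104 (mod 873), so k ≡ 104·660 ≡ 546 (mod 873).
x = 286 + 596·546 = 325702.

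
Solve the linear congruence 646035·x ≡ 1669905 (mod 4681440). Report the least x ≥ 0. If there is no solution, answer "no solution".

92235

First find gcd(646035, 4681440):
4681440 = 7*646035 + 159195
646035 = 4*159195 + 9255
159195 = 17*9255 + 1860
9255 = 4*1860 + 1815
1860 = 1*1815 + 45
1815 = 40*45 + 15
45 = 3*15 + 0
gcd = 15 and 15 | 1669905, so solutions exist. Divide through by 15: 43069x ≡ 111327 (mod 312096).
Now find 43069⁻¹ mod 312096:
312096 = 7*43069 + 10613
43069 = 4*10613 + 617
10613 = 17*617 + 124
617 = 4*124 + 121
124 = 1*121 + 3
121 = 40*3 + 1
3 = 3*1 + 0
Back-substitute:
1 = 121 − 40·3
1 = −40·124 + 41·121
1 = 41·617 − 204·124
1 = −204·10613 + 3509·617
1 = 3509·43069 − 14240·10613
1 = −14240·312096 + 103189·43069
So 43069⁻¹ ≡ 103189 (mod 312096).
Then x ≡ 103189·111327 ≡ 92235 (mod 312096); the smallest non-negative solution is x = 92235.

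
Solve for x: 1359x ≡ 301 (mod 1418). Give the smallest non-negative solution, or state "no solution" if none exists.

First find gcd(1359, 1418):
1418 = 1·1359 + 59
1359 = 23·59 + 2
59 = 29·2 + 1
2 = 2·1 + 0
gcd = 1, so a unique solution mod 1418 exists.
Back-substitute for the Bézout coefficients:
1 = 59 − 29·2
1 = −29·1359 + 668·59
1 = 668·1418 − 697·1359
So 1359·(-697) ≡ 1 (mod 1418), giving 1359⁻¹ ≡ 721.
x ≡ 1359⁻¹·301 ≡ 721·301 ≡ 67 (mod 1418).

67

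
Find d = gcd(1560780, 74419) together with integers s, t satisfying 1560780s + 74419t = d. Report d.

Repeated division:
1560780 = 20×74419 + 72400
74419 = 1×72400 + 2019
72400 = 35×2019 + 1735
2019 = 1×1735 + 284
1735 = 6×284 + 31
284 = 9×31 + 5
31 = 6×5 + 1
5 = 5×1 + 0
gcd(1560780, 74419) = 1.
Back-substituting:
1 = 31 − 6·5
1 = −6·284 + 55·31
1 = 55·1735 − 336·284
1 = −336·2019 + 391·1735
1 = 391·72400 − 14021·2019
1 = −14021·74419 + 14412·72400
1 = 14412·1560780 − 302261·74419
So 1 = (14412)·1560780 + (-302261)·74419.

1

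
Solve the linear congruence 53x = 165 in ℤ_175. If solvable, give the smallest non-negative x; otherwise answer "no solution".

155

First find gcd(53, 175):
175 = 3·53 + 16
53 = 3·16 + 5
16 = 3·5 + 1
5 = 5·1 + 0
gcd = 1, so a unique solution mod 175 exists.
Back-substitute for the Bézout coefficients:
1 = 16 − 3·5
1 = −3·53 + 10·16
1 = 10·175 − 33·53
So 53·(-33) ≡ 1 (mod 175), giving 53⁻¹ ≡ 142.
x ≡ 53⁻¹·165 ≡ 142·165 ≡ 155 (mod 175).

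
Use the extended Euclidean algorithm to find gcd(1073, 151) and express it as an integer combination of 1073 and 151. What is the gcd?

1

Euclidean algorithm:
1073 = 7×151 + 16
151 = 9×16 + 7
16 = 2×7 + 2
7 = 3×2 + 1
2 = 2×1 + 0
gcd(1073, 151) = 1.
Back-substituting:
1 = 7 − 3·2
1 = −3·16 + 7·7
1 = 7·151 − 66·16
1 = −66·1073 + 469·151
So 1 = (-66)·1073 + (469)·151.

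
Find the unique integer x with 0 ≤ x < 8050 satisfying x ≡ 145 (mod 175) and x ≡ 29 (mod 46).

Write x = 145 + 175·k. Then 175·k ≡ 29 − 145 ≡ 22 (mod 46).
Need 175⁻¹ mod 46. Extended Euclid on (46, 37):
46 = 1*37 + 9
37 = 4*9 + 1
9 = 9*1 + 0
Back-substitute:
1 = 37 − 4·9
1 = −4·46 + 5·37
175⁻¹ ≡ 5 (mod 46), so k ≡ 5·22 ≡ 18 (mod 46).
x = 145 + 175·18 = 3295.

3295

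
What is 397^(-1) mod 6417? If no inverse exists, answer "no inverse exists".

Run Euclid on (6417, 397):
6417 = 16·397 + 65
397 = 6·65 + 7
65 = 9·7 + 2
7 = 3·2 + 1
2 = 2·1 + 0
The gcd is 1. Working backward:
1 = 7 − 3·2
1 = −3·65 + 28·7
1 = 28·397 − 171·65
1 = −171·6417 + 2764·397
So 397·2764 ≡ 1 (mod 6417).

2764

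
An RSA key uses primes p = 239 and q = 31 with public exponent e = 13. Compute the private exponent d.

φ(n) = (p−1)(q−1) = 238·30 = 7140.
Need d with 13·d ≡ 1 (mod 7140). Apply the extended Euclidean algorithm:
7140 = 549*13 + 3
13 = 4*3 + 1
3 = 3*1 + 0
Back-substitute:
1 = 13 − 4·3
1 = −4·7140 + 2197·13
So 13·2197 ≡ 1 (mod 7140), hence d = 2197.

2197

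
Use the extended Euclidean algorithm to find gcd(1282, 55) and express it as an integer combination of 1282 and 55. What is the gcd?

Euclidean algorithm:
1282 = 23×55 + 17
55 = 3×17 + 4
17 = 4×4 + 1
4 = 4×1 + 0
gcd(1282, 55) = 1.
Express as a combination:
1 = 17 − 4·4
1 = −4·55 + 13·17
1 = 13·1282 − 303·55
So 1 = (13)·1282 + (-303)·55.

1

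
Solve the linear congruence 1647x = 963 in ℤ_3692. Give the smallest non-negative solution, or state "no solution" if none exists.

First find gcd(1647, 3692):
3692 = 2·1647 + 398
1647 = 4·398 + 55
398 = 7·55 + 13
55 = 4·13 + 3
13 = 4·3 + 1
3 = 3·1 + 0
gcd = 1, so a unique solution mod 3692 exists.
Back-substitute for the Bézout coefficients:
1 = 13 − 4·3
1 = −4·55 + 17·13
1 = 17·398 − 123·55
1 = −123·1647 + 509·398
1 = 509·3692 − 1141·1647
So 1647·(-1141) ≡ 1 (mod 3692), giving 1647⁻¹ ≡ 2551.
x ≡ 1647⁻¹·963 ≡ 2551·963 ≡ 1433 (mod 3692).

1433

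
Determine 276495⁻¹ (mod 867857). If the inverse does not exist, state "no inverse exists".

215562

Apply the Euclidean algorithm to 867857 and 276495:
867857 = 3×276495 + 38372
276495 = 7×38372 + 7891
38372 = 4×7891 + 6808
7891 = 1×6808 + 1083
6808 = 6×1083 + 310
1083 = 3×310 + 153
310 = 2×153 + 4
153 = 38×4 + 1
4 = 4×1 + 0
Since gcd(276495, 867857) = 1, back-substitute to write 1 as a combination:
1 = 153 − 38·4
1 = −38·310 + 77·153
1 = 77·1083 − 269·310
1 = −269·6808 + 1691·1083
1 = 1691·7891 − 1960·6808
1 = −1960·38372 + 9531·7891
1 = 9531·276495 − 68677·38372
1 = −68677·867857 + 215562·276495
So 276495·215562 ≡ 1 (mod 867857).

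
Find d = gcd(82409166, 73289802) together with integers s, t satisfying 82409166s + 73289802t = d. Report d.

6

Repeated division:
82409166 = 1*73289802 + 9119364
73289802 = 8*9119364 + 334890
9119364 = 27*334890 + 77334
334890 = 4*77334 + 25554
77334 = 3*25554 + 672
25554 = 38*672 + 18
672 = 37*18 + 6
18 = 3*6 + 0
gcd(82409166, 73289802) = 6.
Express as a combination:
6 = 672 − 37·18
6 = −37·25554 + 1407·672
6 = 1407·77334 − 4258·25554
6 = −4258·334890 + 18439·77334
6 = 18439·9119364 − 502111·334890
6 = −502111·73289802 + 4035327·9119364
6 = 4035327·82409166 − 4537438·73289802
So 6 = (4035327)·82409166 + (-4537438)·73289802.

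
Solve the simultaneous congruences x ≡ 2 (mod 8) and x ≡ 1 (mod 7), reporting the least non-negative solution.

Write x = 2 + 8·k. Then 8·k ≡ 1 − 2 ≡ 6 (mod 7).
Need 8⁻¹ mod 7. Extended Euclid on (7, 1):
7 = 7×1 + 0
8⁻¹ ≡ 1 (mod 7), so k ≡ 1·6 ≡ 6 (mod 7).
x = 2 + 8·6 = 50.

50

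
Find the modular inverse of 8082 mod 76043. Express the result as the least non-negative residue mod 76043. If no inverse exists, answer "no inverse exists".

gcd(76043, 8082) by repeated division:
76043 = 9*8082 + 3305
8082 = 2*3305 + 1472
3305 = 2*1472 + 361
1472 = 4*361 + 28
361 = 12*28 + 25
28 = 1*25 + 3
25 = 8*3 + 1
3 = 3*1 + 0
Since gcd(8082, 76043) = 1, back-substitute to write 1 as a combination:
1 = 25 − 8·3
1 = −8·28 + 9·25
1 = 9·361 − 116·28
1 = −116·1472 + 473·361
1 = 473·3305 − 1062·1472
1 = −1062·8082 + 2597·3305
1 = 2597·76043 − 24435·8082
Thus 8082·(-24435) ≡ 1 (mod 76043); reducing, -24435 mod 76043 = 51608.

51608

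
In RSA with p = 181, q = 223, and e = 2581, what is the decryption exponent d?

φ(n) = (p−1)(q−1) = 180·222 = 39960.
Need d with 2581·d ≡ 1 (mod 39960). Apply the extended Euclidean algorithm:
39960 = 15×2581 + 1245
2581 = 2×1245 + 91
1245 = 13×91 + 62
91 = 1×62 + 29
62 = 2×29 + 4
29 = 7×4 + 1
4 = 4×1 + 0
Back-substitute:
1 = 29 − 7·4
1 = −7·62 + 15·29
1 = 15·91 − 22·62
1 = −22·1245 + 301·91
1 = 301·2581 − 624·1245
1 = −624·39960 + 9661·2581
So 2581·9661 ≡ 1 (mod 39960), hence d = 9661.

9661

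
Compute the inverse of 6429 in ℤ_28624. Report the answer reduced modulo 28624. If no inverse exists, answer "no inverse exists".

Apply the Euclidean algorithm to 28624 and 6429:
28624 = 4×6429 + 2908
6429 = 2×2908 + 613
2908 = 4×613 + 456
613 = 1×456 + 157
456 = 2×157 + 142
157 = 1×142 + 15
142 = 9×15 + 7
15 = 2×7 + 1
7 = 7×1 + 0
The gcd is 1. Working backward:
1 = 15 − 2·7
1 = −2·142 + 19·15
1 = 19·157 − 21·142
1 = −21·456 + 61·157
1 = 61·613 − 82·456
1 = −82·2908 + 389·613
1 = 389·6429 − 860·2908
1 = −860·28624 + 3829·6429
So 6429·3829 ≡ 1 (mod 28624).

3829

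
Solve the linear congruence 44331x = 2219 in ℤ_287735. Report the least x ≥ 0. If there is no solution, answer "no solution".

20069

First find gcd(44331, 287735):
287735 = 6*44331 + 21749
44331 = 2*21749 + 833
21749 = 26*833 + 91
833 = 9*91 + 14
91 = 6*14 + 7
14 = 2*7 + 0
gcd = 7 and 7 | 2219, so solutions exist. Divide through by 7: 6333x ≡ 317 (mod 41105).
Now find 6333⁻¹ mod 41105:
41105 = 6×6333 + 3107
6333 = 2×3107 + 119
3107 = 26×119 + 13
119 = 9×13 + 2
13 = 6×2 + 1
2 = 2×1 + 0
Back-substitute:
1 = 13 − 6·2
1 = −6·119 + 55·13
1 = 55·3107 − 1436·119
1 = −1436·6333 + 2927·3107
1 = 2927·41105 − 18998·6333
So 6333·(-18998) ≡ 1 (mod 41105), i.e. 6333⁻¹ ≡ 22107.
Then x ≡ 22107·317 ≡ 20069 (mod 41105); the smallest non-negative solution is x = 20069.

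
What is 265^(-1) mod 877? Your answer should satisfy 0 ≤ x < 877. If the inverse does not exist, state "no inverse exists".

Run Euclid on (877, 265):
877 = 3·265 + 82
265 = 3·82 + 19
82 = 4·19 + 6
19 = 3·6 + 1
6 = 6·1 + 0
gcd = 1, so the inverse exists. Back-substitute:
1 = 19 − 3·6
1 = −3·82 + 13·19
1 = 13·265 − 42·82
1 = −42·877 + 139·265
So 265·139 ≡ 1 (mod 877).

139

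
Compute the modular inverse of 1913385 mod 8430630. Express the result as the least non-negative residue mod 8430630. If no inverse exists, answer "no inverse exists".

no inverse exists

Compute gcd(1913385, 8430630):
8430630 = 4*1913385 + 777090
1913385 = 2*777090 + 359205
777090 = 2*359205 + 58680
359205 = 6*58680 + 7125
58680 = 8*7125 + 1680
7125 = 4*1680 + 405
1680 = 4*405 + 60
405 = 6*60 + 45
60 = 1*45 + 15
45 = 3*15 + 0
gcd(1913385, 8430630) = 15 ≠ 1, so 1913385 has no multiplicative inverse modulo 8430630.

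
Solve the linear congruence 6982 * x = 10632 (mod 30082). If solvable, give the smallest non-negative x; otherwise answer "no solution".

First find gcd(6982, 30082):
30082 = 4×6982 + 2154
6982 = 3×2154 + 520
2154 = 4×520 + 74
520 = 7×74 + 2
74 = 37×2 + 0
gcd = 2 and 2 | 10632, so solutions exist. Divide through by 2: 3491x ≡ 5316 (mod 15041).
Now find 3491⁻¹ mod 15041:
15041 = 4*3491 + 1077
3491 = 3*1077 + 260
1077 = 4*260 + 37
260 = 7*37 + 1
37 = 37*1 + 0
Back-substitute:
1 = 260 − 7·37
1 = −7·1077 + 29·260
1 = 29·3491 − 94·1077
1 = −94·15041 + 405·3491
So 3491⁻¹ ≡ 405 (mod 15041).
Then x ≡ 405·5316 ≡ 2117 (mod 15041); the smallest non-negative solution is x = 2117.

2117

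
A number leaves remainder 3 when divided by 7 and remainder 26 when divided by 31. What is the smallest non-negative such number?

150

Write x = 3 + 7·k. Then 7·k ≡ 26 − 3 ≡ 23 (mod 31).
Need 7⁻¹ mod 31. Extended Euclid on (31, 7):
31 = 4×7 + 3
7 = 2×3 + 1
3 = 3×1 + 0
Back-substitute:
1 = 7 − 2·3
1 = −2·31 + 9·7
7⁻¹ ≡ 9 (mod 31), so k ≡ 9·23 ≡ 21 (mod 31).
x = 3 + 7·21 = 150.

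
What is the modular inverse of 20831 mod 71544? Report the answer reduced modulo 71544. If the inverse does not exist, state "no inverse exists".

Run Euclid on (71544, 20831):
71544 = 3*20831 + 9051
20831 = 2*9051 + 2729
9051 = 3*2729 + 864
2729 = 3*864 + 137
864 = 6*137 + 42
137 = 3*42 + 11
42 = 3*11 + 9
11 = 1*9 + 2
9 = 4*2 + 1
2 = 2*1 + 0
Since gcd(20831, 71544) = 1, back-substitute to write 1 as a combination:
1 = 9 − 4·2
1 = −4·11 + 5·9
1 = 5·42 − 19·11
1 = −19·137 + 62·42
1 = 62·864 − 391·137
1 = −391·2729 + 1235·864
1 = 1235·9051 − 4096·2729
1 = −4096·20831 + 9427·9051
1 = 9427·71544 − 32377·20831
Thus 20831·(-32377) ≡ 1 (mod 71544); reducing, -32377 mod 71544 = 39167.

39167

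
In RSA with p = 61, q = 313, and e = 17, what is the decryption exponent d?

12113

φ(n) = (p−1)(q−1) = 60·312 = 18720.
Need d with 17·d ≡ 1 (mod 18720). Apply the extended Euclidean algorithm:
18720 = 1101·17 + 3
17 = 5·3 + 2
3 = 1·2 + 1
2 = 2·1 + 0
Back-substitute:
1 = 3 − 2
1 = −17 + 6·3
1 = 6·18720 − 6607·17
So 17·(-6607) ≡ 1 (mod 18720), hence d ≡ -6607 ≡ 12113 (mod 18720).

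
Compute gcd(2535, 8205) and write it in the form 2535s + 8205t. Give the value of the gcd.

15

Euclidean algorithm:
8205 = 3×2535 + 600
2535 = 4×600 + 135
600 = 4×135 + 60
135 = 2×60 + 15
60 = 4×15 + 0
gcd(2535, 8205) = 15.
Express as a combination:
15 = 135 − 2·60
15 = −2·600 + 9·135
15 = 9·2535 − 38·600
15 = −38·8205 + 123·2535
So 15 = (-38)·8205 + (123)·2535.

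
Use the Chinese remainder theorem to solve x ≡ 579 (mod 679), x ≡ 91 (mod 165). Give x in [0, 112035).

101071

Write x = 579 + 679·k. Then 679·k ≡ 91 − 579 ≡ 7 (mod 165).
Need 679⁻¹ mod 165. Extended Euclid on (165, 19):
165 = 8·19 + 13
19 = 1·13 + 6
13 = 2·6 + 1
6 = 6·1 + 0
Back-substitute:
1 = 13 − 2·6
1 = −2·19 + 3·13
1 = 3·165 − 26·19
679⁻¹ ≡ 139 (mod 165), so k ≡ 139·7 ≡ 148 (mod 165).
x = 579 + 679·148 = 101071.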